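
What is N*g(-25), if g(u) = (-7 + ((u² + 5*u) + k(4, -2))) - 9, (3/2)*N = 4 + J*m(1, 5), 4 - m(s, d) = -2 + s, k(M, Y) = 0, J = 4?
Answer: 7744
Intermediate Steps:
m(s, d) = 6 - s (m(s, d) = 4 - (-2 + s) = 4 + (2 - s) = 6 - s)
N = 16 (N = 2*(4 + 4*(6 - 1*1))/3 = 2*(4 + 4*(6 - 1))/3 = 2*(4 + 4*5)/3 = 2*(4 + 20)/3 = (⅔)*24 = 16)
g(u) = -16 + u² + 5*u (g(u) = (-7 + ((u² + 5*u) + 0)) - 9 = (-7 + (u² + 5*u)) - 9 = (-7 + u² + 5*u) - 9 = -16 + u² + 5*u)
N*g(-25) = 16*(-16 + (-25)² + 5*(-25)) = 16*(-16 + 625 - 125) = 16*484 = 7744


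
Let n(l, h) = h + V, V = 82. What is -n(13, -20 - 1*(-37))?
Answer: -99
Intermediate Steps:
n(l, h) = 82 + h (n(l, h) = h + 82 = 82 + h)
-n(13, -20 - 1*(-37)) = -(82 + (-20 - 1*(-37))) = -(82 + (-20 + 37)) = -(82 + 17) = -1*99 = -99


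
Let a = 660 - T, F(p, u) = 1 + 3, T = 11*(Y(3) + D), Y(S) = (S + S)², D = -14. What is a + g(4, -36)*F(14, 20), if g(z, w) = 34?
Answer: 554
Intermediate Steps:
Y(S) = 4*S² (Y(S) = (2*S)² = 4*S²)
T = 242 (T = 11*(4*3² - 14) = 11*(4*9 - 14) = 11*(36 - 14) = 11*22 = 242)
F(p, u) = 4
a = 418 (a = 660 - 1*242 = 660 - 242 = 418)
a + g(4, -36)*F(14, 20) = 418 + 34*4 = 418 + 136 = 554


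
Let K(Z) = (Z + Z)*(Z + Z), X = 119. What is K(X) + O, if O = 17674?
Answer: 74318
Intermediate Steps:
K(Z) = 4*Z² (K(Z) = (2*Z)*(2*Z) = 4*Z²)
K(X) + O = 4*119² + 17674 = 4*14161 + 17674 = 56644 + 17674 = 74318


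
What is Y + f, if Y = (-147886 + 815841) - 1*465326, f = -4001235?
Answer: -3798606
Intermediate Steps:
Y = 202629 (Y = 667955 - 465326 = 202629)
Y + f = 202629 - 4001235 = -3798606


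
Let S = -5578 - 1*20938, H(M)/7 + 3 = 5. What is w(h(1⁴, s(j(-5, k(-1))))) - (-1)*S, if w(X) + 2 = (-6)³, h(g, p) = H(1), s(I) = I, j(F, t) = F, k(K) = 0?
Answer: -26734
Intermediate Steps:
H(M) = 14 (H(M) = -21 + 7*5 = -21 + 35 = 14)
h(g, p) = 14
w(X) = -218 (w(X) = -2 + (-6)³ = -2 - 216 = -218)
S = -26516 (S = -5578 - 20938 = -26516)
w(h(1⁴, s(j(-5, k(-1))))) - (-1)*S = -218 - (-1)*(-26516) = -218 - 1*26516 = -218 - 26516 = -26734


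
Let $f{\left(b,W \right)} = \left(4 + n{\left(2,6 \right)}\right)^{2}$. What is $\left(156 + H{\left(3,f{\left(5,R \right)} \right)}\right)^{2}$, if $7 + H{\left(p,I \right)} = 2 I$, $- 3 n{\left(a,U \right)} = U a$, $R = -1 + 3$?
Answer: $22201$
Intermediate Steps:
$R = 2$
$n{\left(a,U \right)} = - \frac{U a}{3}$
$f{\left(b,W \right)} = 0$ ($f{\left(b,W \right)} = \left(4 - 2 \cdot 2\right)^{2} = \left(4 - 4\right)^{2} = 0^{2} = 0$)
$H{\left(p,I \right)} = -7 + 2 I$
$\left(156 + H{\left(3,f{\left(5,R \right)} \right)}\right)^{2} = \left(156 + \left(-7 + 2 \cdot 0\right)\right)^{2} = \left(156 + \left(-7 + 0\right)\right)^{2} = \left(156 - 7\right)^{2} = 149^{2} = 22201$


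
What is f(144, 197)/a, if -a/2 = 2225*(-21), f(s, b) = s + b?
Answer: 341/93450 ≈ 0.0036490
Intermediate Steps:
f(s, b) = b + s
a = 93450 (a = -4450*(-21) = -2*(-46725) = 93450)
f(144, 197)/a = (197 + 144)/93450 = 341*(1/93450) = 341/93450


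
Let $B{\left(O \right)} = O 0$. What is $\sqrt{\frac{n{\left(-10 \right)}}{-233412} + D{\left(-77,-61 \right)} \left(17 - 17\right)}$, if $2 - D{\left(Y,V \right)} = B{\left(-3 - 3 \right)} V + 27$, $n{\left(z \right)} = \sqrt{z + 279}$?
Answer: $\frac{i \sqrt[4]{269} \sqrt{58353}}{116706} \approx 0.0083826 i$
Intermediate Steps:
$B{\left(O \right)} = 0$
$n{\left(z \right)} = \sqrt{279 + z}$
$D{\left(Y,V \right)} = -25$ ($D{\left(Y,V \right)} = 2 - \left(0 V + 27\right) = 2 - \left(0 + 27\right) = 2 - 27 = -25$)
$\sqrt{\frac{n{\left(-10 \right)}}{-233412} + D{\left(-77,-61 \right)} \left(17 - 17\right)} = \sqrt{\frac{\sqrt{279 - 10}}{-233412} - 25 \left(17 - 17\right)} = \sqrt{\sqrt{269} \left(- \frac{1}{233412}\right) - 25 \left(17 - 17\right)} = \sqrt{- \frac{\sqrt{269}}{233412} - 0} = \sqrt{- \frac{\sqrt{269}}{233412} + 0} = \sqrt{- \frac{\sqrt{269}}{233412}} = \frac{i \sqrt[4]{269} \sqrt{58353}}{116706}$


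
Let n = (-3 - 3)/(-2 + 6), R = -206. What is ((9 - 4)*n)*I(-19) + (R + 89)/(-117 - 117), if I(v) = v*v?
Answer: -2707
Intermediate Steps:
I(v) = v²
n = -3/2 (n = -6/4 = -6*¼ = -3/2 ≈ -1.5000)
((9 - 4)*n)*I(-19) + (R + 89)/(-117 - 117) = ((9 - 4)*(-3/2))*(-19)² + (-206 + 89)/(-117 - 117) = (5*(-3/2))*361 - 117/(-234) = -15/2*361 - 117*(-1/234) = -5415/2 + ½ = -2707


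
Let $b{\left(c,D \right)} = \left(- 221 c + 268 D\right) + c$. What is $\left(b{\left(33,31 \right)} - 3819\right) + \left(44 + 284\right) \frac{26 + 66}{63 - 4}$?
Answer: $- \frac{133313}{59} \approx -2259.5$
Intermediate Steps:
$b{\left(c,D \right)} = - 220 c + 268 D$
$\left(b{\left(33,31 \right)} - 3819\right) + \left(44 + 284\right) \frac{26 + 66}{63 - 4} = \left(\left(\left(-220\right) 33 + 268 \cdot 31\right) - 3819\right) + \left(44 + 284\right) \frac{26 + 66}{63 - 4} = \left(\left(-7260 + 8308\right) - 3819\right) + 328 \cdot \frac{92}{59} = \left(1048 - 3819\right) + 328 \cdot 92 \cdot \frac{1}{59} = -2771 + 328 \cdot \frac{92}{59} = -2771 + \frac{30176}{59} = - \frac{133313}{59}$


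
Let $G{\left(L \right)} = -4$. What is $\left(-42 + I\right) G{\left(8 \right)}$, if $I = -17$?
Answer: $236$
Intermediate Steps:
$\left(-42 + I\right) G{\left(8 \right)} = \left(-42 - 17\right) \left(-4\right) = \left(-59\right) \left(-4\right) = 236$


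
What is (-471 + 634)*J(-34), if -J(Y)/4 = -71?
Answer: 46292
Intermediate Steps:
J(Y) = 284 (J(Y) = -4*(-71) = 284)
(-471 + 634)*J(-34) = (-471 + 634)*284 = 163*284 = 46292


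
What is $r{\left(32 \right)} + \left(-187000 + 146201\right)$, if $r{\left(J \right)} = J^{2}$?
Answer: $-39775$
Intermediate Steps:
$r{\left(32 \right)} + \left(-187000 + 146201\right) = 32^{2} + \left(-187000 + 146201\right) = 1024 - 40799 = -39775$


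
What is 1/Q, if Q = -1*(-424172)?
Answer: 1/424172 ≈ 2.3575e-6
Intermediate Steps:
Q = 424172
1/Q = 1/424172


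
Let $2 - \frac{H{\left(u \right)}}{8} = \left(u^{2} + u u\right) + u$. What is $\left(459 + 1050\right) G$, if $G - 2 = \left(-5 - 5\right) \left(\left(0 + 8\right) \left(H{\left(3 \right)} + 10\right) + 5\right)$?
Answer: $17069808$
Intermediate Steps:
$H{\left(u \right)} = 16 - 16 u^{2} - 8 u$ ($H{\left(u \right)} = 16 - 8 \left(\left(u^{2} + u u\right) + u\right) = 16 - 8 \left(\left(u^{2} + u^{2}\right) + u\right) = 16 - 8 \left(2 u^{2} + u\right) = 16 - 8 \left(u + 2 u^{2}\right) = 16 - \left(8 u + 16 u^{2}\right) = 16 - 16 u^{2} - 8 u$)
$G = 11312$ ($G = 2 + \left(-5 - 5\right) \left(\left(0 + 8\right) \left(\left(16 - 16 \cdot 3^{2} - 24\right) + 10\right) + 5\right) = 2 + \left(-5 - 5\right) \left(8 \left(\left(16 - 144 - 24\right) + 10\right) + 5\right) = 2 - 10 \left(8 \left(\left(16 - 144 - 24\right) + 10\right) + 5\right) = 2 - 10 \left(8 \left(-152 + 10\right) + 5\right) = 2 - 10 \left(8 \left(-142\right) + 5\right) = 2 - 10 \left(-1136 + 5\right) = 2 - -11310 = 2 + 11310 = 11312$)
$\left(459 + 1050\right) G = \left(459 + 1050\right) 11312 = 1509 \cdot 11312 = 17069808$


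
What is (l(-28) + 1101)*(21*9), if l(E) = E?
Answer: 202797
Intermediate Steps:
(l(-28) + 1101)*(21*9) = (-28 + 1101)*(21*9) = 1073*189 = 202797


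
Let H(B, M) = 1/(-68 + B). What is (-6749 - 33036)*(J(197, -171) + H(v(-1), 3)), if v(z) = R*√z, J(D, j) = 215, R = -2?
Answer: -9896041330/1157 - 39785*I/2314 ≈ -8.5532e+6 - 17.193*I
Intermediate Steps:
v(z) = -2*√z
(-6749 - 33036)*(J(197, -171) + H(v(-1), 3)) = (-6749 - 33036)*(215 + 1/(-68 - 2*I)) = -39785*(215 + 1/(-68 - 2*I)) = -39785*(215 + (-68 + 2*I)/4628) = -8553775 - 39785*(-68 + 2*I)/4628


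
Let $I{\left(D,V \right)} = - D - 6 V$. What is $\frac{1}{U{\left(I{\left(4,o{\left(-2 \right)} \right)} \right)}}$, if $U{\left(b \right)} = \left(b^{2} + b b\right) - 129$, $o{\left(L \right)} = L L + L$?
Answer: $\frac{1}{383} \approx 0.002611$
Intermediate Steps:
$o{\left(L \right)} = L + L^{2}$ ($o{\left(L \right)} = L^{2} + L = L + L^{2}$)
$U{\left(b \right)} = -129 + 2 b^{2}$ ($U{\left(b \right)} = \left(b^{2} + b^{2}\right) - 129 = 2 b^{2} - 129 = -129 + 2 b^{2}$)
$\frac{1}{U{\left(I{\left(4,o{\left(-2 \right)} \right)} \right)}} = \frac{1}{-129 + 2 \left(\left(-1\right) 4 - 6 \left(- 2 \left(1 - 2\right)\right)\right)^{2}} = \frac{1}{-129 + 2 \left(-4 - 6 \left(\left(-2\right) \left(-1\right)\right)\right)^{2}} = \frac{1}{-129 + 2 \left(-4 - 12\right)^{2}} = \frac{1}{-129 + 2 \left(-16\right)^{2}} = \frac{1}{-129 + 2 \cdot 256} = \frac{1}{-129 + 512} = \frac{1}{383}$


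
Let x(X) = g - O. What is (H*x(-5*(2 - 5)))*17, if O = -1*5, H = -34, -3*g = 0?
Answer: -2890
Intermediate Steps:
g = 0 (g = -⅓*0 = 0)
O = -5
x(X) = 5 (x(X) = 0 - 1*(-5) = 0 + 5 = 5)
(H*x(-5*(2 - 5)))*17 = -34*5*17 = -170*17 = -2890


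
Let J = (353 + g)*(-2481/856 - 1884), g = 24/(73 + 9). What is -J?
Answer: 23395954725/35096 ≈ 6.6663e+5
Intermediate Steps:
g = 12/41 (g = 24/82 = 24*(1/82) = 12/41 ≈ 0.29268)
J = -23395954725/35096 (J = (353 + 12/41)*(-2481/856 - 1884) = 14485*(-2481*1/856 - 1884)/41 = 14485*(-2481/856 - 1884)/41 = (14485/41)*(-1615185/856) = -23395954725/35096 ≈ -6.6663e+5)
-J = -1*(-23395954725/35096) = 23395954725/35096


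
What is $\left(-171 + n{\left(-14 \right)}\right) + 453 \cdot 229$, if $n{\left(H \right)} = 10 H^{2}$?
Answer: $105526$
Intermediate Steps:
$\left(-171 + n{\left(-14 \right)}\right) + 453 \cdot 229 = \left(-171 + 10 \left(-14\right)^{2}\right) + 453 \cdot 229 = \left(-171 + 10 \cdot 196\right) + 103737 = \left(-171 + 1960\right) + 103737 = 1789 + 103737 = 105526$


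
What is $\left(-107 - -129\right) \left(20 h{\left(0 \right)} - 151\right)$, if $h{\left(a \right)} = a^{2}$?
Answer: $-3322$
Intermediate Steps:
$\left(-107 - -129\right) \left(20 h{\left(0 \right)} - 151\right) = \left(-107 - -129\right) \left(20 \cdot 0^{2} - 151\right) = \left(-107 + 129\right) \left(20 \cdot 0 - 151\right) = 22 \left(0 - 151\right) = 22 \left(-151\right) = -3322$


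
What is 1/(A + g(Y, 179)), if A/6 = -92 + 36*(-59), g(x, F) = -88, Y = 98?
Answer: -1/13384 ≈ -7.4716e-5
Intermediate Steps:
A = -13296 (A = 6*(-92 + 36*(-59)) = 6*(-92 - 2124) = 6*(-2216) = -13296)
1/(A + g(Y, 179)) = 1/(-13296 - 88) = 1/(-13384) = -1/13384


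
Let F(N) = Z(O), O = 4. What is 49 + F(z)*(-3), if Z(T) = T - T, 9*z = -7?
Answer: 49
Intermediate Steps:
z = -7/9 (z = (⅑)*(-7) = -7/9 ≈ -0.77778)
Z(T) = 0
F(N) = 0
49 + F(z)*(-3) = 49 + 0*(-3) = 49 + 0 = 49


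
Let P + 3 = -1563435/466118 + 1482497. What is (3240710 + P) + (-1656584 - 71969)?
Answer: 1395859171383/466118 ≈ 2.9946e+6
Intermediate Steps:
P = 691015574857/466118 (P = -3 + (-1563435/466118 + 1482497) = -3 + 691016973211/466118 = 691015574857/466118 ≈ 1.4825e+6)
(3240710 + P) + (-1656584 - 71969) = (3240710 + 691015574857/466118) + (-1656584 - 71969) = 2201568838637/466118 - 1728553 = 1395859171383/466118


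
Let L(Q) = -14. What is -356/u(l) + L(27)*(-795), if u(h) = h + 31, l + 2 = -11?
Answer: 99992/9 ≈ 11110.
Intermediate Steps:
l = -13 (l = -2 - 11 = -13)
u(h) = 31 + h
-356/u(l) + L(27)*(-795) = -356/(31 - 13) - 14*(-795) = -356/18 + 11130 = -356*1/18 + 11130 = -178/9 + 11130 = 99992/9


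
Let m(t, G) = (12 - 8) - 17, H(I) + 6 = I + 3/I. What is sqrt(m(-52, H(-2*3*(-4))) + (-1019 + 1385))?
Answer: sqrt(353) ≈ 18.788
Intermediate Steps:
H(I) = -6 + I + 3/I (H(I) = -6 + (I + 3/I) = -6 + I + 3/I)
m(t, G) = -13 (m(t, G) = 4 - 17 = -13)
sqrt(m(-52, H(-2*3*(-4))) + (-1019 + 1385)) = sqrt(-13 + (-1019 + 1385)) = sqrt(-13 + 366) = sqrt(353)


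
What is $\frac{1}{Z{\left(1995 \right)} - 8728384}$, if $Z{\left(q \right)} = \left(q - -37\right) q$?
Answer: $- \frac{1}{4674544} \approx -2.1392 \cdot 10^{-7}$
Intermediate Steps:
$Z{\left(q \right)} = q \left(37 + q\right)$ ($Z{\left(q \right)} = \left(q + 37\right) q = \left(37 + q\right) q = q \left(37 + q\right)$)
$\frac{1}{Z{\left(1995 \right)} - 8728384} = \frac{1}{1995 \left(37 + 1995\right) - 8728384} = \frac{1}{1995 \cdot 2032 - 8728384} = \frac{1}{4053840 - 8728384} = \frac{1}{-4674544} = - \frac{1}{4674544}$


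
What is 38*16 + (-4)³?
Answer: 544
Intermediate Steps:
38*16 + (-4)³ = 608 - 64 = 544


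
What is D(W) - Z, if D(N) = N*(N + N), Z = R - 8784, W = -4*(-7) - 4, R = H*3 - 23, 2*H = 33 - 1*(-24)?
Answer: 19747/2 ≈ 9873.5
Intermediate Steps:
H = 57/2 (H = (33 - 1*(-24))/2 = (33 + 24)/2 = (½)*57 = 57/2 ≈ 28.500)
R = 125/2 (R = (57/2)*3 - 23 = 171/2 - 23 = 125/2 ≈ 62.500)
W = 24 (W = 28 - 4 = 24)
Z = -17443/2 (Z = 125/2 - 8784 = -17443/2 ≈ -8721.5)
D(N) = 2*N² (D(N) = N*(2*N) = 2*N²)
D(W) - Z = 2*24² - 1*(-17443/2) = 2*576 + 17443/2 = 1152 + 17443/2 = 19747/2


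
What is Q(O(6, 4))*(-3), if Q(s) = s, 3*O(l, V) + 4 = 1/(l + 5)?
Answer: 43/11 ≈ 3.9091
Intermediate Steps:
O(l, V) = -4/3 + 1/(3*(5 + l)) (O(l, V) = -4/3 + 1/(3*(l + 5)) = -4/3 + 1/(3*(5 + l)))
Q(O(6, 4))*(-3) = ((-19 - 4*6)/(3*(5 + 6)))*(-3) = ((⅓)*(-19 - 24)/11)*(-3) = ((⅓)*(1/11)*(-43))*(-3) = -43/33*(-3) = 43/11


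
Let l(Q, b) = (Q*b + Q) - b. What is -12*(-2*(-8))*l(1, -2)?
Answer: -192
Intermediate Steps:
l(Q, b) = Q - b + Q*b (l(Q, b) = (Q + Q*b) - b = Q - b + Q*b)
-12*(-2*(-8))*l(1, -2) = -12*(-2*(-8))*(1 - 1*(-2) + 1*(-2)) = -192*(1 + 2 - 2) = -192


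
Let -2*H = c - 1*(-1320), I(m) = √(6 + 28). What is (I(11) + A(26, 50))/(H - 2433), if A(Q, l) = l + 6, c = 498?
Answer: -28/1671 - √34/3342 ≈ -0.018501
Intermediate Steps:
A(Q, l) = 6 + l
I(m) = √34
H = -909 (H = -(498 - 1*(-1320))/2 = -(498 + 1320)/2 = -½*1818 = -909)
(I(11) + A(26, 50))/(H - 2433) = (√34 + (6 + 50))/(-909 - 2433) = (√34 + 56)/(-3342) = (56 + √34)*(-1/3342) = -28/1671 - √34/3342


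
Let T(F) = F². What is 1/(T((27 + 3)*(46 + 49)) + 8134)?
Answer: 1/8130634 ≈ 1.2299e-7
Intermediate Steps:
1/(T((27 + 3)*(46 + 49)) + 8134) = 1/(((27 + 3)*(46 + 49))² + 8134) = 1/((30*95)² + 8134) = 1/(2850² + 8134) = 1/(8122500 + 8134) = 1/8130634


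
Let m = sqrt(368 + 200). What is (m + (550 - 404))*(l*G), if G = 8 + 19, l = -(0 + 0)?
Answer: 0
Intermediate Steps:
l = 0 (l = -1*0 = 0)
G = 27
m = 2*sqrt(142) (m = sqrt(568) = 2*sqrt(142) ≈ 23.833)
(m + (550 - 404))*(l*G) = (2*sqrt(142) + (550 - 404))*(0*27) = (2*sqrt(142) + 146)*0 = (146 + 2*sqrt(142))*0 = 0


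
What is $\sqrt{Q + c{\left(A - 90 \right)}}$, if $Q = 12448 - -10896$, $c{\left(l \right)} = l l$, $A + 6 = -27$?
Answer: $\sqrt{38473} \approx 196.15$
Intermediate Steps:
$A = -33$ ($A = -6 - 27 = -33$)
$c{\left(l \right)} = l^{2}$
$Q = 23344$ ($Q = 12448 + 10896 = 23344$)
$\sqrt{Q + c{\left(A - 90 \right)}} = \sqrt{23344 + \left(-33 - 90\right)^{2}} = \sqrt{23344 + \left(-123\right)^{2}} = \sqrt{23344 + 15129} = \sqrt{38473}$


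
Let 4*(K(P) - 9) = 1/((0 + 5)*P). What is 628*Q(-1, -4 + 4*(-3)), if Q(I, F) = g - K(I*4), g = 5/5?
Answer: -100323/20 ≈ -5016.1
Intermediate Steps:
K(P) = 9 + 1/(20*P) (K(P) = 9 + 1/(4*(((0 + 5)*P))) = 9 + 1/(4*((5*P))) = 9 + (1/(5*P))/4 = 9 + 1/(20*P))
g = 1 (g = 5*(1/5) = 1)
Q(I, F) = -8 - 1/(80*I) (Q(I, F) = 1 - (9 + 1/(20*((I*4)))) = 1 - (9 + 1/(20*((4*I)))) = 1 - (9 + (1/(4*I))/20) = 1 - (9 + 1/(80*I)) = 1 + (-9 - 1/(80*I)) = -8 - 1/(80*I))
628*Q(-1, -4 + 4*(-3)) = 628*(-8 - 1/80/(-1)) = 628*(-8 - 1/80*(-1)) = 628*(-8 + 1/80) = 628*(-639/80) = -100323/20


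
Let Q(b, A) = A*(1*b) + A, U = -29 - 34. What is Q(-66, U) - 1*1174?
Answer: 2921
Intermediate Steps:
U = -63
Q(b, A) = A + A*b (Q(b, A) = A*b + A = A + A*b)
Q(-66, U) - 1*1174 = -63*(1 - 66) - 1*1174 = -63*(-65) - 1174 = 4095 - 1174 = 2921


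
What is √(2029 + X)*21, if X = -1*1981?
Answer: 84*√3 ≈ 145.49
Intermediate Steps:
X = -1981
√(2029 + X)*21 = √(2029 - 1981)*21 = √48*21 = (4*√3)*21 = 84*√3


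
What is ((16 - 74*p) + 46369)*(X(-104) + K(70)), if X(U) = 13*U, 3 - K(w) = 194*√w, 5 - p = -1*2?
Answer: -61874583 - 8898198*√70 ≈ -1.3632e+8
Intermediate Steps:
p = 7 (p = 5 - (-1)*2 = 5 - 1*(-2) = 5 + 2 = 7)
K(w) = 3 - 194*√w
((16 - 74*p) + 46369)*(X(-104) + K(70)) = ((16 - 74*7) + 46369)*(13*(-104) + (3 - 194*√70)) = ((16 - 518) + 46369)*(-1352 + (3 - 194*√70)) = (-502 + 46369)*(-1349 - 194*√70) = 45867*(-1349 - 194*√70) = -61874583 - 8898198*√70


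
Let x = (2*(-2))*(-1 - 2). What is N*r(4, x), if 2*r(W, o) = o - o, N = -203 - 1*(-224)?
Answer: 0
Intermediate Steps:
N = 21 (N = -203 + 224 = 21)
x = 12 (x = -4*(-3) = 12)
r(W, o) = 0 (r(W, o) = (o - o)/2 = (½)*0 = 0)
N*r(4, x) = 21*0 = 0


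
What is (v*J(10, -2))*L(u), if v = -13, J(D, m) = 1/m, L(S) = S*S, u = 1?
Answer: 13/2 ≈ 6.5000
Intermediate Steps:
L(S) = S²
(v*J(10, -2))*L(u) = -13/(-2)*1² = -13*(-½)*1 = (13/2)*1 = 13/2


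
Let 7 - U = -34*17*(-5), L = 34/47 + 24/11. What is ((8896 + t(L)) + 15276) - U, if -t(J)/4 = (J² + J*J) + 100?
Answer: 7106540263/267289 ≈ 26587.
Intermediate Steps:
L = 1502/517 (L = 34*(1/47) + 24*(1/11) = 34/47 + 24/11 = 1502/517 ≈ 2.9052)
t(J) = -400 - 8*J² (t(J) = -4*((J² + J*J) + 100) = -4*((J² + J²) + 100) = -4*(2*J² + 100) = -4*(100 + 2*J²) = -400 - 8*J²)
U = -2883 (U = 7 - (-34*17)*(-5) = 7 - (-578)*(-5) = 7 - 1*2890 = 7 - 2890 = -2883)
((8896 + t(L)) + 15276) - U = ((8896 + (-400 - 8*(1502/517)²)) + 15276) - 1*(-2883) = ((8896 + (-400 - 8*2256004/267289)) + 15276) + 2883 = ((8896 + (-400 - 18048032/267289)) + 15276) + 2883 = ((8896 - 124963632/267289) + 15276) + 2883 = (2252839312/267289 + 15276) + 2883 = 6335946076/267289 + 2883 = 7106540263/267289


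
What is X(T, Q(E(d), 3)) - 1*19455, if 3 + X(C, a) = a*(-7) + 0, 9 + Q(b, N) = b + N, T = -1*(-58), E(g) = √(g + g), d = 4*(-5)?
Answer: -19416 - 14*I*√10 ≈ -19416.0 - 44.272*I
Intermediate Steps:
d = -20
E(g) = √2*√g (E(g) = √(2*g) = √2*√g)
T = 58
Q(b, N) = -9 + N + b (Q(b, N) = -9 + (b + N) = -9 + (N + b) = -9 + N + b)
X(C, a) = -3 - 7*a (X(C, a) = -3 + (a*(-7) + 0) = -3 + (-7*a + 0) = -3 - 7*a)
X(T, Q(E(d), 3)) - 1*19455 = (-3 - 7*(-9 + 3 + √2*√(-20))) - 1*19455 = (-3 - 7*(-9 + 3 + √2*(2*I*√5))) - 19455 = (-3 - 7*(-9 + 3 + 2*I*√10)) - 19455 = (-3 - 7*(-6 + 2*I*√10)) - 19455 = (-3 + (42 - 14*I*√10)) - 19455 = (39 - 14*I*√10) - 19455 = -19416 - 14*I*√10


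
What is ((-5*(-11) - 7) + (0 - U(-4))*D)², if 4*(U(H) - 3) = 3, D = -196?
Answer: 613089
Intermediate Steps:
U(H) = 15/4 (U(H) = 3 + (¼)*3 = 3 + ¾ = 15/4)
((-5*(-11) - 7) + (0 - U(-4))*D)² = ((-5*(-11) - 7) + (0 - 1*15/4)*(-196))² = ((55 - 7) + (0 - 15/4)*(-196))² = (48 - 15/4*(-196))² = (48 + 735)² = 783² = 613089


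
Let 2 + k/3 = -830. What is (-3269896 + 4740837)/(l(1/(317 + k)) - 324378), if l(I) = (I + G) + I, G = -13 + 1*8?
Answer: -3205180439/706830559 ≈ -4.5346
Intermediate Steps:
k = -2496 (k = -6 + 3*(-830) = -6 - 2490 = -2496)
G = -5 (G = -13 + 8 = -5)
l(I) = -5 + 2*I (l(I) = (I - 5) + I = (-5 + I) + I = -5 + 2*I)
(-3269896 + 4740837)/(l(1/(317 + k)) - 324378) = (-3269896 + 4740837)/((-5 + 2/(317 - 2496)) - 324378) = 1470941/((-5 + 2/(-2179)) - 324378) = 1470941/((-5 + 2*(-1/2179)) - 324378) = 1470941/((-5 - 2/2179) - 324378) = 1470941/(-10897/2179 - 324378) = 1470941/(-706830559/2179) = 1470941*(-2179/706830559) = -3205180439/706830559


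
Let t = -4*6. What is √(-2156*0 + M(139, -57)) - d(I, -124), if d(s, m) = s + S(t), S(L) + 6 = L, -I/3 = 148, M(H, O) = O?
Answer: 474 + I*√57 ≈ 474.0 + 7.5498*I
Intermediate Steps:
I = -444 (I = -3*148 = -444)
t = -24
S(L) = -6 + L
d(s, m) = -30 + s (d(s, m) = s + (-6 - 24) = s - 30 = -30 + s)
√(-2156*0 + M(139, -57)) - d(I, -124) = √(-2156*0 - 57) - (-30 - 444) = √(-77*0 - 57) - 1*(-474) = √(0 - 57) + 474 = √(-57) + 474 = I*√57 + 474 = 474 + I*√57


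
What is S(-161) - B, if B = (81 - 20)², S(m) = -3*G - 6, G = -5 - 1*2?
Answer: -3706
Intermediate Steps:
G = -7 (G = -5 - 2 = -7)
S(m) = 15 (S(m) = -3*(-7) - 6 = 21 - 6 = 15)
B = 3721 (B = 61² = 3721)
S(-161) - B = 15 - 1*3721 = 15 - 3721 = -3706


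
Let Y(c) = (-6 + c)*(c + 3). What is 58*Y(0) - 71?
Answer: -1115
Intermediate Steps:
Y(c) = (-6 + c)*(3 + c)
58*Y(0) - 71 = 58*(-18 + 0² - 3*0) - 71 = 58*(-18 + 0 + 0) - 71 = 58*(-18) - 71 = -1044 - 71 = -1115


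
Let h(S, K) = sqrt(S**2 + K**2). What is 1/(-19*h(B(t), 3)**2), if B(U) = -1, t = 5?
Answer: -1/190 ≈ -0.0052632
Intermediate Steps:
h(S, K) = sqrt(K**2 + S**2)
1/(-19*h(B(t), 3)**2) = 1/(-19*(sqrt(3**2 + (-1)**2))**2) = 1/(-19*(sqrt(9 + 1))**2) = 1/(-19*(sqrt(10))**2) = 1/(-19*10) = 1/(-190) = -1/190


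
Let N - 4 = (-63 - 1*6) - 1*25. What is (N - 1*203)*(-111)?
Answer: 32523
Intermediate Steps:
N = -90 (N = 4 + ((-63 - 1*6) - 1*25) = 4 + ((-63 - 6) - 25) = 4 + (-69 - 25) = 4 - 94 = -90)
(N - 1*203)*(-111) = (-90 - 1*203)*(-111) = (-90 - 203)*(-111) = -293*(-111) = 32523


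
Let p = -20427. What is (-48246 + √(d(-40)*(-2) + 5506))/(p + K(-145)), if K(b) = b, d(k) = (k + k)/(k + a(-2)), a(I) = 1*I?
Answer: 24123/10286 - √2426466/432012 ≈ 2.3416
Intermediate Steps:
a(I) = I
d(k) = 2*k/(-2 + k) (d(k) = (k + k)/(k - 2) = (2*k)/(-2 + k) = 2*k/(-2 + k))
(-48246 + √(d(-40)*(-2) + 5506))/(p + K(-145)) = (-48246 + √((2*(-40)/(-2 - 40))*(-2) + 5506))/(-20427 - 145) = (-48246 + √((2*(-40)/(-42))*(-2) + 5506))/(-20572) = (-48246 + √((2*(-40)*(-1/42))*(-2) + 5506))*(-1/20572) = (-48246 + √((40/21)*(-2) + 5506))*(-1/20572) = (-48246 + √(-80/21 + 5506))*(-1/20572) = (-48246 + √(115546/21))*(-1/20572) = (-48246 + √2426466/21)*(-1/20572) = 24123/10286 - √2426466/432012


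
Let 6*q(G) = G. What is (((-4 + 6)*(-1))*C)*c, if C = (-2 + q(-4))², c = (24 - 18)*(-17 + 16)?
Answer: 256/3 ≈ 85.333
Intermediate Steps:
q(G) = G/6
c = -6 (c = 6*(-1) = -6)
C = 64/9 (C = (-2 + (⅙)*(-4))² = (-2 - ⅔)² = (-8/3)² = 64/9 ≈ 7.1111)
(((-4 + 6)*(-1))*C)*c = (((-4 + 6)*(-1))*(64/9))*(-6) = ((2*(-1))*(64/9))*(-6) = -2*64/9*(-6) = -128/9*(-6) = 256/3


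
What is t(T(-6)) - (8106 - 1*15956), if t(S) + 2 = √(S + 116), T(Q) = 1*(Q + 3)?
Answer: 7848 + √113 ≈ 7858.6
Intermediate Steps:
T(Q) = 3 + Q (T(Q) = 1*(3 + Q) = 3 + Q)
t(S) = -2 + √(116 + S) (t(S) = -2 + √(S + 116) = -2 + √(116 + S))
t(T(-6)) - (8106 - 1*15956) = (-2 + √(116 + (3 - 6))) - (8106 - 1*15956) = (-2 + √(116 - 3)) - (8106 - 15956) = (-2 + √113) - 1*(-7850) = (-2 + √113) + 7850 = 7848 + √113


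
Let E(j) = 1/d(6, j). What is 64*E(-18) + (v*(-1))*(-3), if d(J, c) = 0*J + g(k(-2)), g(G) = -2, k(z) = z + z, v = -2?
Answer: -38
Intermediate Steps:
k(z) = 2*z
d(J, c) = -2 (d(J, c) = 0*J - 2 = 0 - 2 = -2)
E(j) = -½ (E(j) = 1/(-2) = -½)
64*E(-18) + (v*(-1))*(-3) = 64*(-½) - 2*(-1)*(-3) = -32 + 2*(-3) = -32 - 6 = -38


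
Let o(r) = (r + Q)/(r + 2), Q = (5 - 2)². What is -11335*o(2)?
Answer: -124685/4 ≈ -31171.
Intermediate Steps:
Q = 9 (Q = 3² = 9)
o(r) = (9 + r)/(2 + r) (o(r) = (r + 9)/(r + 2) = (9 + r)/(2 + r))
-11335*o(2) = -11335*(9 + 2)/(2 + 2) = -11335*11/4 = -124685/4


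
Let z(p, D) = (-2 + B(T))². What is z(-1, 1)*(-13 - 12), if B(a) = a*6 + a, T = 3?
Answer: -9025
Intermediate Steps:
B(a) = 7*a (B(a) = 6*a + a = 7*a)
z(p, D) = 361 (z(p, D) = (-2 + 7*3)² = (-2 + 21)² = 19² = 361)
z(-1, 1)*(-13 - 12) = 361*(-13 - 12) = 361*(-25) = -9025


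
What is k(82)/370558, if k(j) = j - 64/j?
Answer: 1665/7596439 ≈ 0.00021918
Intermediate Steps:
k(82)/370558 = (82 - 64/82)/370558 = (82 - 64*1/82)*(1/370558) = (82 - 32/41)*(1/370558) = (3330/41)*(1/370558) = 1665/7596439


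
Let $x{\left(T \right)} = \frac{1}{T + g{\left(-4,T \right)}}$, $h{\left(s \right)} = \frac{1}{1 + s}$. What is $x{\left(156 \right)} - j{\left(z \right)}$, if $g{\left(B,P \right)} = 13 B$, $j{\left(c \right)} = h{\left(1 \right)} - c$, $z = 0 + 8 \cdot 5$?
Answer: $\frac{4109}{104} \approx 39.51$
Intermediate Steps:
$z = 40$ ($z = 0 + 40 = 40$)
$j{\left(c \right)} = \frac{1}{2} - c$ ($j{\left(c \right)} = \frac{1}{1 + 1} - c = \frac{1}{2} - c$)
$x{\left(T \right)} = \frac{1}{-52 + T}$ ($x{\left(T \right)} = \frac{1}{T + 13 \left(-4\right)} = \frac{1}{T - 52} = \frac{1}{-52 + T}$)
$x{\left(156 \right)} - j{\left(z \right)} = \frac{1}{-52 + 156} - \left(\frac{1}{2} - 40\right) = \frac{1}{104} - \left(\frac{1}{2} - 40\right) = \frac{1}{104} - - \frac{79}{2} = \frac{1}{104} + \frac{79}{2} = \frac{4109}{104}$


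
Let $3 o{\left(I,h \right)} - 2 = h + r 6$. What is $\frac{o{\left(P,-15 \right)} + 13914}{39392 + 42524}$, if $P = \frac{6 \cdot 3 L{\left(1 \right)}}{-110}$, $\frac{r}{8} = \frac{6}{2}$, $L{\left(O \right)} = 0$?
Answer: $\frac{41873}{245748} \approx 0.17039$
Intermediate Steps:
$r = 24$ ($r = 8 \cdot \frac{6}{2} = 8 \cdot 6 \cdot \frac{1}{2} = 8 \cdot 3 = 24$)
$P = 0$ ($P = \frac{6 \cdot 3 \cdot 0}{-110} = 18 \cdot 0 \left(- \frac{1}{110}\right) = 0 \left(- \frac{1}{110}\right) = 0$)
$o{\left(I,h \right)} = \frac{146}{3} + \frac{h}{3}$ ($o{\left(I,h \right)} = \frac{2}{3} + \frac{h + 24 \cdot 6}{3} = \frac{2}{3} + \frac{h + 144}{3} = \frac{2}{3} + \frac{144 + h}{3} = \frac{2}{3} + \left(48 + \frac{h}{3}\right) = \frac{146}{3} + \frac{h}{3}$)
$\frac{o{\left(P,-15 \right)} + 13914}{39392 + 42524} = \frac{\left(\frac{146}{3} + \frac{1}{3} \left(-15\right)\right) + 13914}{39392 + 42524} = \frac{\left(\frac{146}{3} - 5\right) + 13914}{81916} = \left(\frac{131}{3} + 13914\right) \frac{1}{81916} = \frac{41873}{3} \cdot \frac{1}{81916} = \frac{41873}{245748}$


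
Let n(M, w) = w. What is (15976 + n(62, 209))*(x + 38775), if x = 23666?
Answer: 1010607585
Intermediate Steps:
(15976 + n(62, 209))*(x + 38775) = (15976 + 209)*(23666 + 38775) = 16185*62441 = 1010607585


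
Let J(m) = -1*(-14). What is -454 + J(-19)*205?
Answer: 2416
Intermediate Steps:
J(m) = 14
-454 + J(-19)*205 = -454 + 14*205 = -454 + 2870 = 2416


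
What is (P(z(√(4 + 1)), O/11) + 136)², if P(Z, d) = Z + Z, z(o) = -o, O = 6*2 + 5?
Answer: 18516 - 544*√5 ≈ 17300.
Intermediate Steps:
O = 17 (O = 12 + 5 = 17)
P(Z, d) = 2*Z
(P(z(√(4 + 1)), O/11) + 136)² = (2*(-√(4 + 1)) + 136)² = (2*(-√5) + 136)² = (-2*√5 + 136)² = (136 - 2*√5)²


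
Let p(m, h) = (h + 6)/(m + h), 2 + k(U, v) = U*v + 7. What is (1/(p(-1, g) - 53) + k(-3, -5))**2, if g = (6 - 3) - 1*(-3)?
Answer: 25553025/64009 ≈ 399.21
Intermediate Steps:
k(U, v) = 5 + U*v (k(U, v) = -2 + (U*v + 7) = -2 + (7 + U*v) = 5 + U*v)
g = 6 (g = 3 + 3 = 6)
p(m, h) = (6 + h)/(h + m)
(1/(p(-1, g) - 53) + k(-3, -5))**2 = (1/((6 + 6)/(6 - 1) - 53) + (5 - 3*(-5)))**2 = (1/(12/5 - 53) + (5 + 15))**2 = (1/((1/5)*12 - 53) + 20)**2 = (1/(12/5 - 53) + 20)**2 = (1/(-253/5) + 20)**2 = (-5/253 + 20)**2 = (5055/253)**2 = 25553025/64009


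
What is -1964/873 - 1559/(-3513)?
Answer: -1846175/1022283 ≈ -1.8059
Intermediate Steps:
-1964/873 - 1559/(-3513) = -1964*1/873 - 1559*(-1/3513) = -1964/873 + 1559/3513 = -1846175/1022283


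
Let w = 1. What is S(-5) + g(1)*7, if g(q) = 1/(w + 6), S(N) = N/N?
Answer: 2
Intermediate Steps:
S(N) = 1
g(q) = ⅐ (g(q) = 1/(1 + 6) = 1/7 = ⅐)
S(-5) + g(1)*7 = 1 + (⅐)*7 = 1 + 1 = 2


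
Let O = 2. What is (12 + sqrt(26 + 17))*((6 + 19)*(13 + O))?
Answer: 4500 + 375*sqrt(43) ≈ 6959.0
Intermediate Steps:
(12 + sqrt(26 + 17))*((6 + 19)*(13 + O)) = (12 + sqrt(26 + 17))*((6 + 19)*(13 + 2)) = (12 + sqrt(43))*(25*15) = (12 + sqrt(43))*375 = 4500 + 375*sqrt(43)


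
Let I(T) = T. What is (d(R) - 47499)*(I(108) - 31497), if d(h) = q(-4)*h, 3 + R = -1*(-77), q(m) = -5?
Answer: 1502560041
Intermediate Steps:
R = 74 (R = -3 - 1*(-77) = -3 + 77 = 74)
d(h) = -5*h
(d(R) - 47499)*(I(108) - 31497) = (-5*74 - 47499)*(108 - 31497) = (-370 - 47499)*(-31389) = -47869*(-31389) = 1502560041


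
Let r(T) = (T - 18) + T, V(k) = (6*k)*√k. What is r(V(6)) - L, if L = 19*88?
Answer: -1690 + 72*√6 ≈ -1513.6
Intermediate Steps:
V(k) = 6*k^(3/2)
r(T) = -18 + 2*T (r(T) = (-18 + T) + T = -18 + 2*T)
L = 1672
r(V(6)) - L = (-18 + 2*(6*6^(3/2))) - 1*1672 = (-18 + 2*(6*(6*√6))) - 1672 = (-18 + 2*(36*√6)) - 1672 = (-18 + 72*√6) - 1672 = -1690 + 72*√6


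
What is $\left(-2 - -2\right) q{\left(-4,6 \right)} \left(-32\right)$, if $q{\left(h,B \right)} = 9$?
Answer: $0$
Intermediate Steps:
$\left(-2 - -2\right) q{\left(-4,6 \right)} \left(-32\right) = \left(-2 - -2\right) 9 \left(-32\right) = \left(-2 + 2\right) 9 \left(-32\right) = 0 \cdot 9 \left(-32\right) = 0 \left(-32\right) = 0$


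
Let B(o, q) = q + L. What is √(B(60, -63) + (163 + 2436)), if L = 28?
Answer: 2*√641 ≈ 50.636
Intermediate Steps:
B(o, q) = 28 + q (B(o, q) = q + 28 = 28 + q)
√(B(60, -63) + (163 + 2436)) = √((28 - 63) + (163 + 2436)) = √(-35 + 2599) = √2564 = 2*√641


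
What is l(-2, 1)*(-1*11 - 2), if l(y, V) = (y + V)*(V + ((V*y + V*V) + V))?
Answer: 13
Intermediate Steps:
l(y, V) = (V + y)*(V² + 2*V + V*y) (l(y, V) = (V + y)*(V + ((V*y + V²) + V)) = (V + y)*(V + ((V² + V*y) + V)) = (V + y)*(V + (V + V² + V*y)) = (V + y)*(V² + 2*V + V*y))
l(-2, 1)*(-1*11 - 2) = (1*(1² + (-2)² + 2*1 + 2*(-2) + 2*1*(-2)))*(-1*11 - 2) = (1*(1 + 4 + 2 - 4 - 4))*(-11 - 2) = (1*(-1))*(-13) = -1*(-13) = 13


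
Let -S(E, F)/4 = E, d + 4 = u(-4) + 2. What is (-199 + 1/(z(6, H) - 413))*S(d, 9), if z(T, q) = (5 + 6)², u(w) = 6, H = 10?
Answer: 232436/73 ≈ 3184.1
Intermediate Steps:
d = 4 (d = -4 + (6 + 2) = -4 + 8 = 4)
z(T, q) = 121 (z(T, q) = 11² = 121)
S(E, F) = -4*E
(-199 + 1/(z(6, H) - 413))*S(d, 9) = (-199 + 1/(121 - 413))*(-4*4) = (-199 + 1/(-292))*(-16) = (-199 - 1/292)*(-16) = -58109/292*(-16) = 232436/73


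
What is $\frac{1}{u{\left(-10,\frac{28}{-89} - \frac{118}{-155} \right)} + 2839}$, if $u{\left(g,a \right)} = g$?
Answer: $\frac{1}{2829} \approx 0.00035348$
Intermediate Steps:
$\frac{1}{u{\left(-10,\frac{28}{-89} - \frac{118}{-155} \right)} + 2839} = \frac{1}{-10 + 2839} = \frac{1}{2829}$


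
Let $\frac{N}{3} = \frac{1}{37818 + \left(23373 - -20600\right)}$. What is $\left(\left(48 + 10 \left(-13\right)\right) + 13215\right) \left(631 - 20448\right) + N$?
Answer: $- \frac{21286652559848}{81791} \approx -2.6026 \cdot 10^{8}$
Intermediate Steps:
$N = \frac{3}{81791}$ ($N = \frac{3}{37818 + \left(23373 - -20600\right)} = \frac{3}{37818 + \left(23373 + 20600\right)} = \frac{3}{37818 + 43973} = \frac{3}{81791} \approx 3.6679 \cdot 10^{-5}$)
$\left(\left(48 + 10 \left(-13\right)\right) + 13215\right) \left(631 - 20448\right) + N = \left(\left(48 + 10 \left(-13\right)\right) + 13215\right) \left(631 - 20448\right) + \frac{3}{81791} = \left(\left(48 - 130\right) + 13215\right) \left(-19817\right) + \frac{3}{81791} = \left(-82 + 13215\right) \left(-19817\right) + \frac{3}{81791} = 13133 \left(-19817\right) + \frac{3}{81791} = -260256661 + \frac{3}{81791} = - \frac{21286652559848}{81791}$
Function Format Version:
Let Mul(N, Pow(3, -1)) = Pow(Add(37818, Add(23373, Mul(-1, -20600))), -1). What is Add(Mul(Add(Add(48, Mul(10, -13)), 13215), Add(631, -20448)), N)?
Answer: Rational(-21286652559848, 81791) ≈ -2.6026e+8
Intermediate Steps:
N = Rational(3, 81791) (N = Mul(3, Pow(Add(37818, Add(23373, Mul(-1, -20600))), -1)) = Mul(3, Pow(Add(37818, Add(23373, 20600)), -1)) = Mul(3, Pow(Add(37818, 43973), -1)) = Mul(3, Pow(81791, -1)) = Mul(3, Rational(1, 81791)) = Rational(3, 81791) ≈ 3.6679e-5)
Add(Mul(Add(Add(48, Mul(10, -13)), 13215), Add(631, -20448)), N) = Add(Mul(Add(Add(48, Mul(10, -13)), 13215), Add(631, -20448)), Rational(3, 81791)) = Add(Mul(Add(Add(48, -130), 13215), -19817), Rational(3, 81791)) = Add(Mul(Add(-82, 13215), -19817), Rational(3, 81791)) = Add(Mul(13133, -19817), Rational(3, 81791)) = Add(-260256661, Rational(3, 81791)) = Rational(-21286652559848, 81791)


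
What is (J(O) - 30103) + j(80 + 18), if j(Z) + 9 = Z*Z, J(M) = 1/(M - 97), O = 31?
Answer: -1353529/66 ≈ -20508.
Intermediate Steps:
J(M) = 1/(-97 + M)
j(Z) = -9 + Z² (j(Z) = -9 + Z*Z = -9 + Z²)
(J(O) - 30103) + j(80 + 18) = (1/(-97 + 31) - 30103) + (-9 + (80 + 18)²) = (1/(-66) - 30103) + (-9 + 98²) = (-1/66 - 30103) + (-9 + 9604) = -1986799/66 + 9595 = -1353529/66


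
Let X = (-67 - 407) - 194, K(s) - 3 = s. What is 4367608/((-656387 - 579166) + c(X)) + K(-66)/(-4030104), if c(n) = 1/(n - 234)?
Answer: -5292285547172141/1497141732321976 ≈ -3.5349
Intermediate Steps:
K(s) = 3 + s
X = -668 (X = -474 - 194 = -668)
c(n) = 1/(-234 + n)
4367608/((-656387 - 579166) + c(X)) + K(-66)/(-4030104) = 4367608/((-656387 - 579166) + 1/(-234 - 668)) + (3 - 66)/(-4030104) = 4367608/(-1235553 + 1/(-902)) - 63*(-1/4030104) = 4367608/(-1235553 - 1/902) + 21/1343368 = 4367608/(-1114468807/902) + 21/1343368 = 4367608*(-902/1114468807) + 21/1343368 = -3939582416/1114468807 + 21/1343368 = -5292285547172141/1497141732321976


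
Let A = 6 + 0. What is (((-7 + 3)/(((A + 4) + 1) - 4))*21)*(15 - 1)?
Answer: -168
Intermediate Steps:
A = 6
(((-7 + 3)/(((A + 4) + 1) - 4))*21)*(15 - 1) = (((-7 + 3)/(((6 + 4) + 1) - 4))*21)*(15 - 1) = (-4/((10 + 1) - 4)*21)*14 = (-4/(11 - 4)*21)*14 = (-4/7*21)*14 = (-4*⅐*21)*14 = -4/7*21*14 = -12*14 = -168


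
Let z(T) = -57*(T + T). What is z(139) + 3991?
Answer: -11855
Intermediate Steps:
z(T) = -114*T
z(139) + 3991 = -114*139 + 3991 = -15846 + 3991 = -11855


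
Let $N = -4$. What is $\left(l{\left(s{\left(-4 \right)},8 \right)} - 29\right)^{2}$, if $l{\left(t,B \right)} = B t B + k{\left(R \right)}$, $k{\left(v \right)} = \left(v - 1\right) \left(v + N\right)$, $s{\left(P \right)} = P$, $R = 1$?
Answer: $81225$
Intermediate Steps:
$k{\left(v \right)} = \left(-1 + v\right) \left(-4 + v\right)$ ($k{\left(v \right)} = \left(v - 1\right) \left(v - 4\right) = \left(-1 + v\right) \left(-4 + v\right)$)
$l{\left(t,B \right)} = t B^{2}$ ($l{\left(t,B \right)} = B t B + \left(4 + 1^{2} - 5\right) = t B^{2} + \left(4 + 1 - 5\right) = t B^{2} + 0 = t B^{2}$)
$\left(l{\left(s{\left(-4 \right)},8 \right)} - 29\right)^{2} = \left(- 4 \cdot 8^{2} - 29\right)^{2} = \left(\left(-4\right) 64 - 29\right)^{2} = \left(-256 - 29\right)^{2} = \left(-285\right)^{2} = 81225$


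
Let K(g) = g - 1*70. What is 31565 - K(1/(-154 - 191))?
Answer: 10914076/345 ≈ 31635.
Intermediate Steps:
K(g) = -70 + g (K(g) = g - 70 = -70 + g)
31565 - K(1/(-154 - 191)) = 31565 - (-70 + 1/(-154 - 191)) = 31565 - (-70 + 1/(-345)) = 31565 - (-70 - 1/345) = 31565 - 1*(-24151/345) = 31565 + 24151/345 = 10914076/345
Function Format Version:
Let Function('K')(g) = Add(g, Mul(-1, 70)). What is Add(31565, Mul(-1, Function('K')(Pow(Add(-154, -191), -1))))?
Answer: Rational(10914076, 345) ≈ 31635.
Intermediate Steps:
Function('K')(g) = Add(-70, g) (Function('K')(g) = Add(g, -70) = Add(-70, g))
Add(31565, Mul(-1, Function('K')(Pow(Add(-154, -191), -1)))) = Add(31565, Mul(-1, Add(-70, Pow(Add(-154, -191), -1)))) = Add(31565, Mul(-1, Add(-70, Pow(-345, -1)))) = Add(31565, Mul(-1, Add(-70, Rational(-1, 345)))) = Add(31565, Mul(-1, Rational(-24151, 345))) = Add(31565, Rational(24151, 345)) = Rational(10914076, 345)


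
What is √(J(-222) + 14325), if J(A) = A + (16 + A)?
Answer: √13897 ≈ 117.89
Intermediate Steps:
J(A) = 16 + 2*A
√(J(-222) + 14325) = √((16 + 2*(-222)) + 14325) = √((16 - 444) + 14325) = √(-428 + 14325) = √13897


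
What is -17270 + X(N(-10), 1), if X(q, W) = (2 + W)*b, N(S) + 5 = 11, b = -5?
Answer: -17285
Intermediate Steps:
N(S) = 6 (N(S) = -5 + 11 = 6)
X(q, W) = -10 - 5*W (X(q, W) = (2 + W)*(-5) = -10 - 5*W)
-17270 + X(N(-10), 1) = -17270 + (-10 - 5*1) = -17270 + (-10 - 5) = -17270 - 15 = -17285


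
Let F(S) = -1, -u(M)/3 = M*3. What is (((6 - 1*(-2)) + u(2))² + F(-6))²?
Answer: 9801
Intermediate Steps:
u(M) = -9*M (u(M) = -3*M*3 = -9*M)
(((6 - 1*(-2)) + u(2))² + F(-6))² = (((6 - 1*(-2)) - 9*2)² - 1)² = (((6 + 2) - 18)² - 1)² = ((8 - 18)² - 1)² = ((-10)² - 1)² = (100 - 1)² = 99² = 9801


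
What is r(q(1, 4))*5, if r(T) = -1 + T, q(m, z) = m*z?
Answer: 15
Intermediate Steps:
r(q(1, 4))*5 = (-1 + 1*4)*5 = (-1 + 4)*5 = 3*5 = 15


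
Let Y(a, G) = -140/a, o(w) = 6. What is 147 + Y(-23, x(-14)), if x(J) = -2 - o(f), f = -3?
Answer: 3521/23 ≈ 153.09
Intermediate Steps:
x(J) = -8 (x(J) = -2 - 1*6 = -2 - 6 = -8)
147 + Y(-23, x(-14)) = 147 - 140/(-23) = 147 - 140*(-1/23) = 147 + 140/23 = 3521/23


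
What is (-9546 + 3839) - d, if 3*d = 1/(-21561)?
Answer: -369145880/64683 ≈ -5707.0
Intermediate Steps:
d = -1/64683 (d = (⅓)/(-21561) = (⅓)*(-1/21561) = -1/64683 ≈ -1.5460e-5)
(-9546 + 3839) - d = (-9546 + 3839) - 1*(-1/64683) = -5707 + 1/64683 = -369145880/64683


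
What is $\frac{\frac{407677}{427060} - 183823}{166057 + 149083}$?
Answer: $- \frac{78503042703}{134583688400} \approx -0.5833$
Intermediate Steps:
$\frac{\frac{407677}{427060} - 183823}{166057 + 149083} = \frac{407677 \cdot \frac{1}{427060} - 183823}{315140} = \left(\frac{407677}{427060} - 183823\right) \frac{1}{315140} = \left(- \frac{78503042703}{427060}\right) \frac{1}{315140} = - \frac{78503042703}{134583688400}$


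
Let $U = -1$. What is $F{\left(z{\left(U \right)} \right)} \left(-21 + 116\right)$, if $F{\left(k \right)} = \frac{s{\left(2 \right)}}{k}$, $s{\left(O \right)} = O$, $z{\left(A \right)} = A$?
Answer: $-190$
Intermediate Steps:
$F{\left(k \right)} = \frac{2}{k}$
$F{\left(z{\left(U \right)} \right)} \left(-21 + 116\right) = \frac{2}{-1} \left(-21 + 116\right) = 2 \left(-1\right) 95 = \left(-2\right) 95 = -190$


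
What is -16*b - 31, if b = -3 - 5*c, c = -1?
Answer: -63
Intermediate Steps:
b = 2 (b = -3 - 5*(-1) = -3 + 5 = 2)
-16*b - 31 = -16*2 - 31 = -32 - 31 = -63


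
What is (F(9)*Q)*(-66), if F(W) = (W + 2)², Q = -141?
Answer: 1126026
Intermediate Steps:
F(W) = (2 + W)²
(F(9)*Q)*(-66) = ((2 + 9)²*(-141))*(-66) = (11²*(-141))*(-66) = (121*(-141))*(-66) = -17061*(-66) = 1126026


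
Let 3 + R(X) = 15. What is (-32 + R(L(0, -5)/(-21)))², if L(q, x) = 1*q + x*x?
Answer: 400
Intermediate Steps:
L(q, x) = q + x²
R(X) = 12 (R(X) = -3 + 15 = 12)
(-32 + R(L(0, -5)/(-21)))² = (-32 + 12)² = (-20)² = 400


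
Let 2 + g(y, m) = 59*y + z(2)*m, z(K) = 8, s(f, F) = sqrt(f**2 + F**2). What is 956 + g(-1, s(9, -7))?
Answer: 895 + 8*sqrt(130) ≈ 986.21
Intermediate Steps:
s(f, F) = sqrt(F**2 + f**2)
g(y, m) = -2 + 8*m + 59*y (g(y, m) = -2 + (59*y + 8*m) = -2 + (8*m + 59*y) = -2 + 8*m + 59*y)
956 + g(-1, s(9, -7)) = 956 + (-2 + 8*sqrt((-7)**2 + 9**2) + 59*(-1)) = 956 + (-2 + 8*sqrt(49 + 81) - 59) = 956 + (-2 + 8*sqrt(130) - 59) = 956 + (-61 + 8*sqrt(130)) = 895 + 8*sqrt(130)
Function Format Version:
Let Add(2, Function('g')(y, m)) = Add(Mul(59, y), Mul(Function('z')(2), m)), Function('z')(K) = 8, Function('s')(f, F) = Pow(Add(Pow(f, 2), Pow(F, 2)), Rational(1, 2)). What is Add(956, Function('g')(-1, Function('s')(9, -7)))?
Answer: Add(895, Mul(8, Pow(130, Rational(1, 2)))) ≈ 986.21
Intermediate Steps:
Function('s')(f, F) = Pow(Add(Pow(F, 2), Pow(f, 2)), Rational(1, 2))
Function('g')(y, m) = Add(-2, Mul(8, m), Mul(59, y)) (Function('g')(y, m) = Add(-2, Add(Mul(59, y), Mul(8, m))) = Add(-2, Add(Mul(8, m), Mul(59, y))) = Add(-2, Mul(8, m), Mul(59, y)))
Add(956, Function('g')(-1, Function('s')(9, -7))) = Add(956, Add(-2, Mul(8, Pow(Add(Pow(-7, 2), Pow(9, 2)), Rational(1, 2))), Mul(59, -1))) = Add(956, Add(-2, Mul(8, Pow(Add(49, 81), Rational(1, 2))), -59)) = Add(956, Add(-2, Mul(8, Pow(130, Rational(1, 2))), -59)) = Add(956, Add(-61, Mul(8, Pow(130, Rational(1, 2))))) = Add(895, Mul(8, Pow(130, Rational(1, 2))))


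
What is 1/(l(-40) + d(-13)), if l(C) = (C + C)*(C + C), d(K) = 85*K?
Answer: 1/5295 ≈ 0.00018886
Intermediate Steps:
l(C) = 4*C**2 (l(C) = (2*C)*(2*C) = 4*C**2)
1/(l(-40) + d(-13)) = 1/(4*(-40)**2 + 85*(-13)) = 1/(4*1600 - 1105) = 1/(6400 - 1105) = 1/5295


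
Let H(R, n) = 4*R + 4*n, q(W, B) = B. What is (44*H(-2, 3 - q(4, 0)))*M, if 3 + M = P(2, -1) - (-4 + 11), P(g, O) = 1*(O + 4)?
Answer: -1232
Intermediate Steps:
P(g, O) = 4 + O (P(g, O) = 1*(4 + O) = 4 + O)
M = -7 (M = -3 + ((4 - 1) - (-4 + 11)) = -3 + (3 - 1*7) = -3 + (3 - 7) = -3 - 4 = -7)
(44*H(-2, 3 - q(4, 0)))*M = (44*(4*(-2) + 4*(3 - 1*0)))*(-7) = (44*(-8 + 4*(3 + 0)))*(-7) = (44*(-8 + 4*3))*(-7) = (44*(-8 + 12))*(-7) = (44*4)*(-7) = 176*(-7) = -1232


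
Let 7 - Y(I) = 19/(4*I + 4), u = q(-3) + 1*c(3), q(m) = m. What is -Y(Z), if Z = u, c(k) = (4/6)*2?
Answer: -113/8 ≈ -14.125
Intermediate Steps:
c(k) = 4/3 (c(k) = (4*(⅙))*2 = (⅔)*2 = 4/3)
u = -5/3 (u = -3 + 1*(4/3) = -3 + 4/3 = -5/3 ≈ -1.6667)
Z = -5/3 ≈ -1.6667
Y(I) = 7 - 19/(4 + 4*I) (Y(I) = 7 - 19/(4*I + 4) = 7 - 19/(4 + 4*I))
-Y(Z) = -(9 + 28*(-5/3))/(4*(1 - 5/3)) = -(9 - 140/3)/(4*(-⅔)) = -(-3)*(-113)/(4*2*3) = -1*113/8 = -113/8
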